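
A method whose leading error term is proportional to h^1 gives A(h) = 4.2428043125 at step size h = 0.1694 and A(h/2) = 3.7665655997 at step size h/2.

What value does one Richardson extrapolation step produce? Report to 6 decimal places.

r = 1, so 2^r = 2.
2·3.7665655997 − 4.2428043125 = 3.2903268869
3.2903268869 ÷ 1 = 3.2903268869

3.290327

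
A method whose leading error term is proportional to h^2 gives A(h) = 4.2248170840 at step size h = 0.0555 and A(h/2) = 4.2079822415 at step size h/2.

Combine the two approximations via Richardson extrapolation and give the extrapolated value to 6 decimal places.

4.202371

With r = 2 the leading error scales as h^2, so the weight is 2^2 = 4.
4×4.2079822415 = 16.8319289660; subtract 4.2248170840 → 12.6071118820
R = 12.6071118820/3 = 4.2023706273
Correction |R − A(h/2)| = 5.612e-03; gap |A(h/2) − A(h)| = 1.683e-02.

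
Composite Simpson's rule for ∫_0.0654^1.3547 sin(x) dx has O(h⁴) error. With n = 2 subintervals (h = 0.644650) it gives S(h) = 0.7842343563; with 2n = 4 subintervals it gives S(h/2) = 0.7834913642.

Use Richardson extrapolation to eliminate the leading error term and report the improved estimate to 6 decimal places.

With r = 4 the leading error scales as h^4, so the weight is 2^4 = 16.
Numerator 16×A(h/2) − A(h) = 16×0.7834913642 − 0.7842343563 = 11.7516274709
R = 11.7516274709/15 = 0.7834418314

0.783442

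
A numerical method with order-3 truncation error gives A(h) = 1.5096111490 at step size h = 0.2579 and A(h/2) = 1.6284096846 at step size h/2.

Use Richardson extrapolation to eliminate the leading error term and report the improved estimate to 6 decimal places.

Error is O(h^3); halving h shrinks it by 2^3 = 8.
2^3 × A(h/2) = 13.0272774768; minus A(h) gives 11.5176663278.
Divide by 2^3 − 1 = 7.
(8 × 1.6284096846 − 1.5096111490)/(8 − 1) = 1.6453809040
Correction |R − A(h/2)| = 1.697e-02; gap |A(h/2) − A(h)| = 1.188e-01.

1.645381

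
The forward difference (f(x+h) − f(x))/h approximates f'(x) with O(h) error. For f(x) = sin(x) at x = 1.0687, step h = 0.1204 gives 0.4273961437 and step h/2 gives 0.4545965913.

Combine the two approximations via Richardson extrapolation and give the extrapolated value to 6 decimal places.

Order 1 gives 2^r = 2 and 2^r − 1 = 1.
2×0.4545965913 = 0.9091931826; subtract 0.4273961437 → 0.4817970389
(2×0.4545965913 − 0.4273961437)/(2 − 1) = 0.4817970389

0.481797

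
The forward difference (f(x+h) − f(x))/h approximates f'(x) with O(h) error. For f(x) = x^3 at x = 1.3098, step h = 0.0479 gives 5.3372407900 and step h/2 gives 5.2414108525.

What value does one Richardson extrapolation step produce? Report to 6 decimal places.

5.145581

Order 1 gives 2^r = 2 and 2^r − 1 = 1.
Weighted: 10.4828217050 − 5.3372407900 = 5.1455809150
R = 5.1455809150/1 = 5.1455809150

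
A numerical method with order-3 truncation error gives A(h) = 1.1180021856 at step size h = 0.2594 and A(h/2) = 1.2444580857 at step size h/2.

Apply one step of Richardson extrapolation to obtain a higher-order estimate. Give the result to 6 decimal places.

1.262523

r = 3, so 2^r = 8.
8·1.2444580857 = 9.9556646856; 9.9556646856 − 1.1180021856 = 8.8376625000
8.8376625000 ÷ 7 = 1.2625232143
Shift from A(h/2): +0.0180651286.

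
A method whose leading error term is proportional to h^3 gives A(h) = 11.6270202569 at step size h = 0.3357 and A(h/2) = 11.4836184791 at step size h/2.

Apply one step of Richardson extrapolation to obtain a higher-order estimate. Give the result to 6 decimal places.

11.463133

With r = 3 the leading error scales as h^3, so the weight is 2^3 = 8.
A(h/2) − A(h) = 11.4836184791 − 11.6270202569 = -0.1434017778
Correction (A(h/2) − A(h))/(8 − 1) = (-0.1434017778)/7 = -0.0204859683
R = 11.4836184791 − 0.0204859683 = 11.4631325108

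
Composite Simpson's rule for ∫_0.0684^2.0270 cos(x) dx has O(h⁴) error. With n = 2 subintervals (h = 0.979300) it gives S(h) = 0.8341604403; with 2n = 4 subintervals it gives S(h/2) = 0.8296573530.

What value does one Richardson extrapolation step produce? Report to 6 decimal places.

0.829357

With r = 4 the leading error scales as h^4, so the weight is 2^4 = 16.
2^4 × A(h/2) = 13.2745176480; minus A(h) gives 12.4403572077.
Divide by 2^4 − 1 = 15.
Extrapolated: 12.4403572077 / 15 = 0.8293571472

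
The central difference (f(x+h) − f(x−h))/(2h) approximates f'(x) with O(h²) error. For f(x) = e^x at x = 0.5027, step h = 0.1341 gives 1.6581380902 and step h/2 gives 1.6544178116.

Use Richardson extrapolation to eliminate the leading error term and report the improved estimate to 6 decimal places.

Error is O(h^2); halving h shrinks it by 2^2 = 4.
Numerator 4 × A(h/2) − A(h) = 4 × 1.6544178116 − 1.6581380902 = 4.9595331562
Divide by 2^2 − 1 = 3.
Extrapolated: 4.9595331562 / 3 = 1.6531777187
Gap between inputs: 3.720e-03; correction applied: −0.0012400929.

1.653178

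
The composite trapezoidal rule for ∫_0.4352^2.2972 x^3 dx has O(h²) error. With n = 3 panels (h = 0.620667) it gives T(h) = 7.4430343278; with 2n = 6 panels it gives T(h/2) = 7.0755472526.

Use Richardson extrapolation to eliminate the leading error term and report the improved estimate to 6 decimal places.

6.953052

r = 2: numerator weight 4, denominator 3.
2^2×A(h/2) = 28.3021890104; minus A(h) gives 20.8591546826.
Extrapolated: 20.8591546826 / 3 = 6.9530515609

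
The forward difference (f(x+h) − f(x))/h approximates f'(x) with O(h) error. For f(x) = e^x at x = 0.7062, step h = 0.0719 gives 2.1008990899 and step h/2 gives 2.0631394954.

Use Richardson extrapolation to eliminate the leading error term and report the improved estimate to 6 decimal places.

2.025380

r = 1, so 2^r = 2.
Numerator 2 × A(h/2) − A(h) = 2 × 2.0631394954 − 2.1008990899 = 2.0253799009
Denominator 2 − 1 = 1.
So the Richardson estimate is 2.0253799009.
Gap between inputs: 3.776e-02; correction applied: −0.0377595945.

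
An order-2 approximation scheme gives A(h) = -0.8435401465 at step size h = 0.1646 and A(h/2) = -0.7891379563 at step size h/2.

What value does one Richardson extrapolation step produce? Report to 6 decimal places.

-0.771004

Order 2 gives 2^r = 4 and 2^r − 1 = 3.
Numerator 4×A(h/2) − A(h) = 4×(-0.7891379563) − (-0.8435401465) = -2.3130116787
Denominator 4 − 1 = 3.
(4×(-0.7891379563) − (-0.8435401465))/(4 − 1) = -0.7710038929
Correction |R − A(h/2)| = 1.813e-02; gap |A(h/2) − A(h)| = 5.440e-02.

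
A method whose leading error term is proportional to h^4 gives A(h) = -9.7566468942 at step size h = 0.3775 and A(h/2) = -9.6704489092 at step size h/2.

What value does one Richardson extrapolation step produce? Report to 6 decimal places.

-9.664702

The method has order 4: 2^4 = 16.
Top: 16(-9.6704489092) − (-9.7566468942) = -144.9705356530
Extrapolated: (-144.9705356530) / 15 = -9.6647023769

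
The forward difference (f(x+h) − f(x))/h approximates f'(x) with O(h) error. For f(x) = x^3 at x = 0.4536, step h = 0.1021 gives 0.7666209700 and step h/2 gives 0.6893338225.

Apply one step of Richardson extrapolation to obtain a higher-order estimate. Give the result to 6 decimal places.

0.612047

The method has order 1: 2^1 = 2.
Numerator 2×A(h/2) − A(h) = 2×0.6893338225 − 0.7666209700 = 0.6120466750
Denominator 2 − 1 = 1.
Result: 0.6120466750
Gap between inputs: 7.729e-02; correction applied: −0.0772871475.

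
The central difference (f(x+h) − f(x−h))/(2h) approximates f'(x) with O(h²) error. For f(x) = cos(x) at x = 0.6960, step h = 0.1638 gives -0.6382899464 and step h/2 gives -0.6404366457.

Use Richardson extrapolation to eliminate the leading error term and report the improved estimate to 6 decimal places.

-0.641152

Error is O(h^2); halving h shrinks it by 2^2 = 4.
4 × (-0.6404366457) = -2.5617465828; subtract (-0.6382899464) → -1.9234566364
Denominator 4 − 1 = 3.
So the Richardson estimate is -0.6411522121.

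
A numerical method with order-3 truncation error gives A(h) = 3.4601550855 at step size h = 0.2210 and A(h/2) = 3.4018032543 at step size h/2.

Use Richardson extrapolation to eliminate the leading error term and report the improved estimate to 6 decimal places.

Error is O(h^3); halving h shrinks it by 2^3 = 8.
Numerator 8 × A(h/2) − A(h) = 8 × 3.4018032543 − 3.4601550855 = 23.7542709489
Divide by 2^3 − 1 = 7.
Extrapolated: 23.7542709489 / 7 = 3.3934672784

3.393467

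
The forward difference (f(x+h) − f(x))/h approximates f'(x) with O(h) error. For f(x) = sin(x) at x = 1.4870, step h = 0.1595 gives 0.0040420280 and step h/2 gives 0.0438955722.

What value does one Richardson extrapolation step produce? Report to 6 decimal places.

0.083749

The method has order 1: 2^1 = 2.
2×0.0438955722 = 0.0877911444; 0.0877911444 − 0.0040420280 = 0.0837491164
R = 0.0837491164/1 = 0.0837491164
Correction |R − A(h/2)| = 3.985e-02; gap |A(h/2) − A(h)| = 3.985e-02.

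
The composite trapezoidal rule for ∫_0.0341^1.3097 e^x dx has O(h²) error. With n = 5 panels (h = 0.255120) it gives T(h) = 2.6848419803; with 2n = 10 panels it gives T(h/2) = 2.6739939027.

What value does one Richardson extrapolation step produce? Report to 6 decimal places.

Order 2 gives 2^r = 4 and 2^r − 1 = 3.
4×2.6739939027 = 10.6959756108; 10.6959756108 − 2.6848419803 = 8.0111336305
(4×2.6739939027 − 2.6848419803)/(4 − 1) = 2.6703778768

2.670378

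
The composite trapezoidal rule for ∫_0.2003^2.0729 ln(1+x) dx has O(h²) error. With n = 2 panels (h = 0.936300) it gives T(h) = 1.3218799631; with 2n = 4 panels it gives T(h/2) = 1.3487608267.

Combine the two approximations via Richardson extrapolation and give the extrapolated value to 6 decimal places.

1.357721

Error is O(h^2); halving h shrinks it by 2^2 = 4.
Weighted: 5.3950433068 − 1.3218799631 = 4.0731633437
Divide by 2^2 − 1 = 3.
Extrapolated: 4.0731633437 / 3 = 1.3577211146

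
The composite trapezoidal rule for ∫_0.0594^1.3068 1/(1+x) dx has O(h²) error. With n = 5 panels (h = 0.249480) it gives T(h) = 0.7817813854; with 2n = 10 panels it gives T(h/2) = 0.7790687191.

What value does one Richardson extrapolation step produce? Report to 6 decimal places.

The method has order 2: 2^2 = 4.
Numerator 4 × A(h/2) − A(h) = 4 × 0.7790687191 − 0.7817813854 = 2.3344934910
2.3344934910 ÷ 3 = 0.7781644970
Correction |R − A(h/2)| = 9.042e-04; gap |A(h/2) − A(h)| = 2.713e-03.

0.778164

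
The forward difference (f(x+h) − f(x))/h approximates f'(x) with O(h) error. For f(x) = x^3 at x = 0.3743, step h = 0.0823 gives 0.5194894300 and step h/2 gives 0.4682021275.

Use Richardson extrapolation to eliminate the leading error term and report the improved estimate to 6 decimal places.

Order 1 gives 2^r = 2 and 2^r − 1 = 1.
2*0.4682021275 = 0.9364042550; 0.9364042550 − 0.5194894300 = 0.4169148250
0.4169148250 ÷ 1 = 0.4169148250
Correction |R − A(h/2)| = 5.129e-02; gap |A(h/2) − A(h)| = 5.129e-02.

0.416915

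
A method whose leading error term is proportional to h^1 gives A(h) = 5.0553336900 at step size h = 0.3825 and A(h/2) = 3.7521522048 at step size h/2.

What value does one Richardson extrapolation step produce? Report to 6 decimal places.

r = 1: numerator weight 2, denominator 1.
2 × 3.7521522048 = 7.5043044096; subtract 5.0553336900 → 2.4489707196
Divide by 2^1 − 1 = 1.
Result: 2.4489707196
Gap between inputs: 1.303e+00; correction applied: −1.3031814852.

2.448971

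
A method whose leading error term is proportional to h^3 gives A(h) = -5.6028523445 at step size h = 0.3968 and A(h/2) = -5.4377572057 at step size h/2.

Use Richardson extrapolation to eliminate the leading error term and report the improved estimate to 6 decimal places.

-5.414172

r = 3, so 2^r = 8.
Top: 8(-5.4377572057) − (-5.6028523445) = -37.8992053011
Extrapolated: (-37.8992053011) / 7 = -5.4141721859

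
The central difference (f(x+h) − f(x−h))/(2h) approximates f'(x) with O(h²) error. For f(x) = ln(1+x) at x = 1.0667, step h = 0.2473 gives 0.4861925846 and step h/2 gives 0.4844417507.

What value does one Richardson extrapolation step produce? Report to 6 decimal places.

0.483858

Order 2 gives 2^r = 4 and 2^r − 1 = 3.
Weighted: 1.9377670028 − 0.4861925846 = 1.4515744182
1.4515744182 ÷ 3 = 0.4838581394
Shift from A(h/2): −0.0005836113.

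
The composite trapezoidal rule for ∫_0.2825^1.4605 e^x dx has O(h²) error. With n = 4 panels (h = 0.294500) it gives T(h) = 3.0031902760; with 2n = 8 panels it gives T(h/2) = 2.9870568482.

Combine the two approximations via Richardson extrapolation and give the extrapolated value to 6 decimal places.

2.981679

Leading term ∝ h^2; use weight 4 = 2^2.
Top: 4(2.9870568482) − (3.0031902760) = 8.9450371168
Divide by 2^2 − 1 = 3.
8.9450371168 ÷ 3 = 2.9816790389
Correction |R − A(h/2)| = 5.378e-03; gap |A(h/2) − A(h)| = 1.613e-02.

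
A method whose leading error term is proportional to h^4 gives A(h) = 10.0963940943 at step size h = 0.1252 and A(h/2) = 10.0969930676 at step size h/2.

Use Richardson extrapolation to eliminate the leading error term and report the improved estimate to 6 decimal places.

10.097033

Leading term ∝ h^4; use weight 16 = 2^4.
16 × 10.0969930676 − 10.0963940943 = 151.4554949873
151.4554949873 ÷ 15 = 10.0970329992
Gap between inputs: 5.990e-04; correction applied: +0.0000399316.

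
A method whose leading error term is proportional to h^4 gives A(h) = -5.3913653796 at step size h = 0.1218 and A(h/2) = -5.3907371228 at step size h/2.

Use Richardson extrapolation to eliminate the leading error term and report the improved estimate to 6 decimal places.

-5.390695

With r = 4 the leading error scales as h^4, so the weight is 2^4 = 16.
16 × (-5.3907371228) = -86.2517939648; (-86.2517939648) − (-5.3913653796) = -80.8604285852
Extrapolated: (-80.8604285852) / 15 = -5.3906952390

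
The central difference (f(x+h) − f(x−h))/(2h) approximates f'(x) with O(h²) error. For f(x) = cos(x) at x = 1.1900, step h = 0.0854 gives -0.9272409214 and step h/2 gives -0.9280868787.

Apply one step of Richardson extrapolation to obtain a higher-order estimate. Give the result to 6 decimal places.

Order 2 gives 2^r = 4 and 2^r − 1 = 3.
Weighted: (-3.7123475148) − (-0.9272409214) = -2.7851065934
Denominator 4 − 1 = 3.
R = (-2.7851065934)/3 = -0.9283688645
Shift from A(h/2): −0.0002819858.

-0.928369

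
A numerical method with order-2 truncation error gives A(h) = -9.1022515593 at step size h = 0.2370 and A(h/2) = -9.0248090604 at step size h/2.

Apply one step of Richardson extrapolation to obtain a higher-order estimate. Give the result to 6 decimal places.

Order 2 gives 2^r = 4 and 2^r − 1 = 3.
Difference of the inputs: -9.0248090604 − (-9.1022515593) = 0.0774424989
Correction (A(h/2) − A(h))/(4 − 1) = 0.0774424989/3 = 0.0258141663
R = -9.0248090604 + 0.0258141663 = -8.9989948941
Correction |R − A(h/2)| = 2.581e-02; gap |A(h/2) − A(h)| = 7.744e-02.

-8.998995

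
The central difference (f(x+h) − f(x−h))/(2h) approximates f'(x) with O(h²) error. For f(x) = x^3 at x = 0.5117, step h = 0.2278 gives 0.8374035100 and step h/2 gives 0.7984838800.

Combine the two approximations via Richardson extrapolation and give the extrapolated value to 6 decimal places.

0.785511

With r = 2 the leading error scales as h^2, so the weight is 2^2 = 4.
Difference of the inputs: 0.7984838800 − 0.8374035100 = -0.0389196300
Divide by 2^2 − 1 = 3: (-0.0389196300)/3 = -0.0129732100
R = A(h/2) + (A(h/2) − A(h))/3 = 0.7984838800 − 0.0129732100 = 0.7855106700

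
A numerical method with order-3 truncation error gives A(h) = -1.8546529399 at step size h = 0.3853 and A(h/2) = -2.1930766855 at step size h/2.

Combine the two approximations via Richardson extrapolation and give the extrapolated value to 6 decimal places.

-2.241423

The method has order 3: 2^3 = 8.
8×(-2.1930766855) = -17.5446134840; (-17.5446134840) − (-1.8546529399) = -15.6899605441
Divide by 2^3 − 1 = 7.
Extrapolated: (-15.6899605441) / 7 = -2.2414229349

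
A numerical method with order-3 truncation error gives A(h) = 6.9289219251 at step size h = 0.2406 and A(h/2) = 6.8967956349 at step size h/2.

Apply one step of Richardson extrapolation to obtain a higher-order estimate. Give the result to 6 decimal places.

6.892206

Order 3 gives 2^r = 8 and 2^r − 1 = 7.
Weighted: 55.1743650792 − 6.9289219251 = 48.2454431541
Extrapolated: 48.2454431541 / 7 = 6.8922061649
Gap between inputs: 3.213e-02; correction applied: −0.0045894700.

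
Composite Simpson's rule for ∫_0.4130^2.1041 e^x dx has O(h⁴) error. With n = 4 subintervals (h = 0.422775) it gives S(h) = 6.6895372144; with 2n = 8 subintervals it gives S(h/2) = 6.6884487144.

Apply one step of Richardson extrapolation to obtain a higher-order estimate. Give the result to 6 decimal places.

6.688376

Leading term ∝ h^4; use weight 16 = 2^4.
2^4·A(h/2) = 107.0151794304; minus A(h) gives 100.3256422160.
R = 100.3256422160/15 = 6.6883761477
Gap between inputs: 1.088e-03; correction applied: −0.0000725667.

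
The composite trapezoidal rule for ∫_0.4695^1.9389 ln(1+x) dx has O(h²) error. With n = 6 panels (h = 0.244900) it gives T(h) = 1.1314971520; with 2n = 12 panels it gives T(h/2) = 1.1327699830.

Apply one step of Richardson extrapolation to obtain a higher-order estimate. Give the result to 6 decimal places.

1.133194

Order 2 gives 2^r = 4 and 2^r − 1 = 3.
4×1.1327699830 = 4.5310799320; subtract 1.1314971520 → 3.3995827800
(4×1.1327699830 − 1.1314971520)/(4 − 1) = 1.1331942600
Gap between inputs: 1.273e-03; correction applied: +0.0004242770.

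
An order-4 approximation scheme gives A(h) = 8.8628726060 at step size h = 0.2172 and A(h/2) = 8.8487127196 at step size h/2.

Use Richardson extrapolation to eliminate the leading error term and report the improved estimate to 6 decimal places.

The method has order 4: 2^4 = 16.
A(h/2) − A(h) = 8.8487127196 − 8.8628726060 = -0.0141598864
Correction (A(h/2) − A(h))/(16 − 1) = (-0.0141598864)/15 = -0.0009439924
R = 8.8487127196 − 0.0009439924 = 8.8477687272

8.847769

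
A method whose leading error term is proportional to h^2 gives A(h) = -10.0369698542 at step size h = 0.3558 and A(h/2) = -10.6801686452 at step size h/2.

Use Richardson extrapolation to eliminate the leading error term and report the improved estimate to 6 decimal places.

-10.894568

With r = 2 the leading error scales as h^2, so the weight is 2^2 = 4.
4 × (-10.6801686452) = -42.7206745808; subtract (-10.0369698542) → -32.6837047266
Denominator 4 − 1 = 3.
Extrapolated: (-32.6837047266) / 3 = -10.8945682422
Shift from A(h/2): −0.2143995970.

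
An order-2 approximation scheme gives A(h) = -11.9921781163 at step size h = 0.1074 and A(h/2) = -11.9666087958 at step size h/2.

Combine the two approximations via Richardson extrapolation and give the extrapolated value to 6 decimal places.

With r = 2 the leading error scales as h^2, so the weight is 2^2 = 4.
2^2·A(h/2) = -47.8664351832; minus A(h) gives -35.8742570669.
R = (-35.8742570669)/3 = -11.9580856890
Correction |R − A(h/2)| = 8.523e-03; gap |A(h/2) − A(h)| = 2.557e-02.

-11.958086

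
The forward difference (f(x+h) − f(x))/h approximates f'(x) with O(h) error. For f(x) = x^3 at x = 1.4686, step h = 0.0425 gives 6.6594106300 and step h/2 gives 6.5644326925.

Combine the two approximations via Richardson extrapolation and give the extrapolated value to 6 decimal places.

6.469455

Order 1 gives 2^r = 2 and 2^r − 1 = 1.
Top: 2(6.5644326925) − (6.6594106300) = 6.4694547550
Denominator 2 − 1 = 1.
R = 6.4694547550/1 = 6.4694547550
Correction |R − A(h/2)| = 9.498e-02; gap |A(h/2) − A(h)| = 9.498e-02.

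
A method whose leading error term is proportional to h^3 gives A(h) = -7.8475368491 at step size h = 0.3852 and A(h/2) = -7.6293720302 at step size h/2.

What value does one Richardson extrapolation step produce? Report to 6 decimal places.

-7.598206

With r = 3 the leading error scales as h^3, so the weight is 2^3 = 8.
A(h/2) − A(h) = -7.6293720302 − (-7.8475368491) = 0.2181648189
Correction (A(h/2) − A(h))/(8 − 1) = 0.2181648189/7 = 0.0311664027
R = A(h/2) + (A(h/2) − A(h))/7 = -7.6293720302 + 0.0311664027 = -7.5982056275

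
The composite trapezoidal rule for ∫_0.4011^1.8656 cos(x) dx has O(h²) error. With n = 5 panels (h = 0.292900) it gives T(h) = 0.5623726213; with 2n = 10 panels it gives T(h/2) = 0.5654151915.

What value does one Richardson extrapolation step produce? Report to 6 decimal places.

0.566429

With r = 2 the leading error scales as h^2, so the weight is 2^2 = 4.
Difference of the inputs: 0.5654151915 − 0.5623726213 = 0.0030425702
Divide by 2^2 − 1 = 3: 0.0030425702/3 = 0.0010141901
R = 0.5654151915 + 0.0010141901 = 0.5664293816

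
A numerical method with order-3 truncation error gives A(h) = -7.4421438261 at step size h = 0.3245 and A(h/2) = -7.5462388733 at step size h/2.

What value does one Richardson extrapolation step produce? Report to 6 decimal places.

-7.561110

r = 3: numerator weight 8, denominator 7.
8*(-7.5462388733) = -60.3699109864; subtract (-7.4421438261) → -52.9277671603
R = (-52.9277671603)/7 = -7.5611095943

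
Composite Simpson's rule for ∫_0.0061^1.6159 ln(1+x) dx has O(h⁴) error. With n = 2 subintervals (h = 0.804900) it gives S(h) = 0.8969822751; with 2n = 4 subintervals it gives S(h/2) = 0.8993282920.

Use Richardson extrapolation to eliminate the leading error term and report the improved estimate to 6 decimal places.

0.899485

Error is O(h^4); halving h shrinks it by 2^4 = 16.
Weighted: 14.3892526720 − 0.8969822751 = 13.4922703969
Denominator 16 − 1 = 15.
R = 13.4922703969/15 = 0.8994846931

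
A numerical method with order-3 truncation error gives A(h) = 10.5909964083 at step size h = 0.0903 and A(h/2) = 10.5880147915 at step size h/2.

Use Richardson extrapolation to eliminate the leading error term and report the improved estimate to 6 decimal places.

The method has order 3: 2^3 = 8.
8·10.5880147915 = 84.7041183320; 84.7041183320 − 10.5909964083 = 74.1131219237
Denominator 8 − 1 = 7.
(8·10.5880147915 − 10.5909964083)/(8 − 1) = 10.5875888462
Gap between inputs: 2.982e-03; correction applied: −0.0004259453.

10.587589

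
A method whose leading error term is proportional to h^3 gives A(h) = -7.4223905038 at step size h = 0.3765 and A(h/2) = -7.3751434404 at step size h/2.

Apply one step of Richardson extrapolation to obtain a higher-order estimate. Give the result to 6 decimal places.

-7.368394

Method order is 3; weight 2^3 = 8.
Difference of the inputs: -7.3751434404 − (-7.4223905038) = 0.0472470634
Correction (A(h/2) − A(h))/(8 − 1) = 0.0472470634/7 = 0.0067495805
R = A(h/2) + (A(h/2) − A(h))/7 = -7.3751434404 + 0.0067495805 = -7.3683938599
Correction |R − A(h/2)| = 6.750e-03; gap |A(h/2) − A(h)| = 4.725e-02.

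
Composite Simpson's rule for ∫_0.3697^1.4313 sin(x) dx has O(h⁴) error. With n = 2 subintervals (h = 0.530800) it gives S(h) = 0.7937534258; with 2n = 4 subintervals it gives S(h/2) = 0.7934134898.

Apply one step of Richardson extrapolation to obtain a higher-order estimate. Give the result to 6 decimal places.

0.793391

Error is O(h^4); halving h shrinks it by 2^4 = 16.
16·0.7934134898 = 12.6946158368; 12.6946158368 − 0.7937534258 = 11.9008624110
Divide by 2^4 − 1 = 15.
Extrapolated: 11.9008624110 / 15 = 0.7933908274
Shift from A(h/2): −0.0000226624.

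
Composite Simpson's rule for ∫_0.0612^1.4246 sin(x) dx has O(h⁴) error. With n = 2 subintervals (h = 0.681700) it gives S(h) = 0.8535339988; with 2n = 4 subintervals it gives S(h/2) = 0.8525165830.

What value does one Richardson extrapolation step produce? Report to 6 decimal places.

0.852449

Order 4 gives 2^r = 16 and 2^r − 1 = 15.
2^4*A(h/2) = 13.6402653280; minus A(h) gives 12.7867313292.
Extrapolated: 12.7867313292 / 15 = 0.8524487553
Shift from A(h/2): −0.0000678277.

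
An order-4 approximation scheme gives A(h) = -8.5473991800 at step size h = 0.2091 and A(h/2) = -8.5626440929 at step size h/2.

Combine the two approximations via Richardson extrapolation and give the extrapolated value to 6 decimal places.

Leading term ∝ h^4; use weight 16 = 2^4.
Difference of the inputs: -8.5626440929 − (-8.5473991800) = -0.0152449129
Correction (A(h/2) − A(h))/(16 − 1) = (-0.0152449129)/15 = -0.0010163275
R = A(h/2) + (A(h/2) − A(h))/15 = -8.5626440929 − 0.0010163275 = -8.5636604204
Correction |R − A(h/2)| = 1.016e-03; gap |A(h/2) − A(h)| = 1.524e-02.

-8.563660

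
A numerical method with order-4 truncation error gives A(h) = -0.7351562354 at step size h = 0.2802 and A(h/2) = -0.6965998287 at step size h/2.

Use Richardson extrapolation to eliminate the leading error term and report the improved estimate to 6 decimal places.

-0.694029

The method has order 4: 2^4 = 16.
16×(-0.6965998287) − (-0.7351562354) = -10.4104410238
Extrapolated: (-10.4104410238) / 15 = -0.6940294016
Shift from A(h/2): +0.0025704271.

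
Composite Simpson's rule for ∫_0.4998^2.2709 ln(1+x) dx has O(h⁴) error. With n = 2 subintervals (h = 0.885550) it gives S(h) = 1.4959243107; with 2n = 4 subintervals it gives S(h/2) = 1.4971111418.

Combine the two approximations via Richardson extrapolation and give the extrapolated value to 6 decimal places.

1.497190

The method has order 4: 2^4 = 16.
Difference of the inputs: 1.4971111418 − 1.4959243107 = 0.0011868311
Divide by 2^4 − 1 = 15: 0.0011868311/15 = 0.0000791221
R = 1.4971111418 + 0.0000791221 = 1.4971902639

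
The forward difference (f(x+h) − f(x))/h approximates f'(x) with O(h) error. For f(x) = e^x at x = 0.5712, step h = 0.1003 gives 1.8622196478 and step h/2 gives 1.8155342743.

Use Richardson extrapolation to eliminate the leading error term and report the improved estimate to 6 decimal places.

Method order is 1; weight 2^1 = 2.
2^1 × A(h/2) = 3.6310685486; minus A(h) gives 1.7688489008.
Divide by 2^1 − 1 = 1.
So the Richardson estimate is 1.7688489008.

1.768849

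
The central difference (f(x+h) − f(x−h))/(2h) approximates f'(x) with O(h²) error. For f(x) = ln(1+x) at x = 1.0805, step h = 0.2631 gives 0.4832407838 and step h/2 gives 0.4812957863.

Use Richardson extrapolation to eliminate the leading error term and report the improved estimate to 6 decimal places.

0.480647

The method has order 2: 2^2 = 4.
Numerator 4·A(h/2) − A(h) = 4·0.4812957863 − 0.4832407838 = 1.4419423614
(4·0.4812957863 − 0.4832407838)/(4 − 1) = 0.4806474538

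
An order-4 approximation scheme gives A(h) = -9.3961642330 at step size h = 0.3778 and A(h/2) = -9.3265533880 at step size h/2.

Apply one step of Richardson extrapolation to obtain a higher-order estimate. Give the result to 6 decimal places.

-9.321913

The method has order 4: 2^4 = 16.
16 × (-9.3265533880) = -149.2248542080; (-149.2248542080) − (-9.3961642330) = -139.8286899750
Denominator 16 − 1 = 15.
(-139.8286899750) ÷ 15 = -9.3219126650
Shift from A(h/2): +0.0046407230.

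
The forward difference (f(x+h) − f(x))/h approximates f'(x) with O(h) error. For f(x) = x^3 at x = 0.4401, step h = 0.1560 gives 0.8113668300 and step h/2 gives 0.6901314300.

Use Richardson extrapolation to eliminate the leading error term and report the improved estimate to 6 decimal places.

r = 1, so 2^r = 2.
Weighted: 1.3802628600 − 0.8113668300 = 0.5688960300
Divide by 2^1 − 1 = 1.
So the Richardson estimate is 0.5688960300.

0.568896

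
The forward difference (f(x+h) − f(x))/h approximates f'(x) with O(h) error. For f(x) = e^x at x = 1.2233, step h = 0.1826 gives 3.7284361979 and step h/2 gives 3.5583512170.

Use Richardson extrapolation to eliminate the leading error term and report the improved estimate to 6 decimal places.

Method order is 1; weight 2^1 = 2.
Weighted: 7.1167024340 − 3.7284361979 = 3.3882662361
Divide by 2^1 − 1 = 1.
So the Richardson estimate is 3.3882662361.
Gap between inputs: 1.701e-01; correction applied: −0.1700849809.

3.388266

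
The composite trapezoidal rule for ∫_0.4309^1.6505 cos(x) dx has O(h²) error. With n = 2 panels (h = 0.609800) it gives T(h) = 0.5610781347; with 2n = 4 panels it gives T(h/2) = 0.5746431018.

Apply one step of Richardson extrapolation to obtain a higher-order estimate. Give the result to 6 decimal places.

0.579165

Order 2 gives 2^r = 4 and 2^r − 1 = 3.
Numerator 4×A(h/2) − A(h) = 4×0.5746431018 − 0.5610781347 = 1.7374942725
Extrapolated: 1.7374942725 / 3 = 0.5791647575
Correction |R − A(h/2)| = 4.522e-03; gap |A(h/2) − A(h)| = 1.356e-02.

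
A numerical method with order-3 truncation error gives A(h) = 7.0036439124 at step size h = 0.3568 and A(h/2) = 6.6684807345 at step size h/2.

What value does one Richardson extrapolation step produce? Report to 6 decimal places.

6.620600

Method order is 3; weight 2^3 = 8.
Difference of the inputs: 6.6684807345 − 7.0036439124 = -0.3351631779
Divide by 2^3 − 1 = 7: (-0.3351631779)/7 = -0.0478804540
R = A(h/2) + (A(h/2) − A(h))/7 = 6.6684807345 − 0.0478804540 = 6.6206002805
Shift from A(h/2): −0.0478804540.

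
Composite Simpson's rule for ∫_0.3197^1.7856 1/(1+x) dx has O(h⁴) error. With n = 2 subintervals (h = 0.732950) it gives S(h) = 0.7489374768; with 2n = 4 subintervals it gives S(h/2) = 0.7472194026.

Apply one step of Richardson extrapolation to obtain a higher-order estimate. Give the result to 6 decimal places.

Error is O(h^4); halving h shrinks it by 2^4 = 16.
Weighted: 11.9555104416 − 0.7489374768 = 11.2065729648
(16·0.7472194026 − 0.7489374768)/(16 − 1) = 0.7471048643
Correction |R − A(h/2)| = 1.145e-04; gap |A(h/2) − A(h)| = 1.718e-03.

0.747105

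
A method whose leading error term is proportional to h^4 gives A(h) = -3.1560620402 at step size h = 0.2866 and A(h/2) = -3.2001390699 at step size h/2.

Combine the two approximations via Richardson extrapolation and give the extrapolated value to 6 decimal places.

r = 4: numerator weight 16, denominator 15.
2^4*A(h/2) = -51.2022251184; minus A(h) gives -48.0461630782.
Denominator 16 − 1 = 15.
(16*(-3.2001390699) − (-3.1560620402))/(16 − 1) = -3.2030775385

-3.203078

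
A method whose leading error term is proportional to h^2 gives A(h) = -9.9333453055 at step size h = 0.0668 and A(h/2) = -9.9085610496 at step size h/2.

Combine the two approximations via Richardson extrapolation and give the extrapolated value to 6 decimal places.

r = 2: numerator weight 4, denominator 3.
Difference of the inputs: -9.9085610496 − (-9.9333453055) = 0.0247842559
Correction (A(h/2) − A(h))/(4 − 1) = 0.0247842559/3 = 0.0082614186
R = A(h/2) + (A(h/2) − A(h))/3 = -9.9085610496 + 0.0082614186 = -9.9002996310
Correction |R − A(h/2)| = 8.261e-03; gap |A(h/2) − A(h)| = 2.478e-02.

-9.900300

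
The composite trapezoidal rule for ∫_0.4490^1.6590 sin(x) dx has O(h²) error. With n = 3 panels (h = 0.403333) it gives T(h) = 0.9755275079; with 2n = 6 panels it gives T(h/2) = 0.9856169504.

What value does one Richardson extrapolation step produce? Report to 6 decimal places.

With r = 2 the leading error scales as h^2, so the weight is 2^2 = 4.
Difference of the inputs: 0.9856169504 − 0.9755275079 = 0.0100894425
Correction (A(h/2) − A(h))/(4 − 1) = 0.0100894425/3 = 0.0033631475
R = A(h/2) + (A(h/2) − A(h))/3 = 0.9856169504 + 0.0033631475 = 0.9889800979
Correction |R − A(h/2)| = 3.363e-03; gap |A(h/2) − A(h)| = 1.009e-02.

0.988980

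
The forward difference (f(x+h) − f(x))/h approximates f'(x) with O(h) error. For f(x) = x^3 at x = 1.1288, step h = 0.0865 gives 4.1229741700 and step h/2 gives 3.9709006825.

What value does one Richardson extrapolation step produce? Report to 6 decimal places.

r = 1: numerator weight 2, denominator 1.
2^1×A(h/2) = 7.9418013650; minus A(h) gives 3.8188271950.
R = 3.8188271950/1 = 3.8188271950

3.818827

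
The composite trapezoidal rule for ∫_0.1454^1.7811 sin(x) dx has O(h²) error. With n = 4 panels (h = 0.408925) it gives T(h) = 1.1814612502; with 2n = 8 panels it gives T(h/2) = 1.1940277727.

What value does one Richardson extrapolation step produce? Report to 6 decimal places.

r = 2: numerator weight 4, denominator 3.
Numerator 4*A(h/2) − A(h) = 4*1.1940277727 − 1.1814612502 = 3.5946498406
Denominator 4 − 1 = 3.
(4*1.1940277727 − 1.1814612502)/(4 − 1) = 1.1982166135
Gap between inputs: 1.257e-02; correction applied: +0.0041888408.

1.198217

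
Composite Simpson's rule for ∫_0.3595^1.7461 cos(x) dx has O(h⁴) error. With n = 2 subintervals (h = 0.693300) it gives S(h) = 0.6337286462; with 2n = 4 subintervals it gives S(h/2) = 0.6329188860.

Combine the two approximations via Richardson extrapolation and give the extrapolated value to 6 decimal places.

0.632865

Order 4 gives 2^r = 16 and 2^r − 1 = 15.
16×0.6329188860 − 0.6337286462 = 9.4929735298
Extrapolated: 9.4929735298 / 15 = 0.6328649020
Correction |R − A(h/2)| = 5.398e-05; gap |A(h/2) − A(h)| = 8.098e-04.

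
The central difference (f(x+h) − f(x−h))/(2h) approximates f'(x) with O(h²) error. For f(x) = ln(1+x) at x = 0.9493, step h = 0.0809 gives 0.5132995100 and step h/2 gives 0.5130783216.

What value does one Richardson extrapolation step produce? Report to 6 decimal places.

0.513005

r = 2: numerator weight 4, denominator 3.
2^2·A(h/2) = 2.0523132864; minus A(h) gives 1.5390137764.
Divide by 2^2 − 1 = 3.
(4·0.5130783216 − 0.5132995100)/(4 − 1) = 0.5130045921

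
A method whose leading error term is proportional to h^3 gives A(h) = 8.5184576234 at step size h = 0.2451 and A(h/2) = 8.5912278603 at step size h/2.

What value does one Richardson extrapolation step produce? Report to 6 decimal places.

Method order is 3; weight 2^3 = 8.
A(h/2) − A(h) = 8.5912278603 − 8.5184576234 = 0.0727702369
Divide by 2^3 − 1 = 7: 0.0727702369/7 = 0.0103957481
R = 8.5912278603 + 0.0103957481 = 8.6016236084
Correction |R − A(h/2)| = 1.040e-02; gap |A(h/2) − A(h)| = 7.277e-02.

8.601624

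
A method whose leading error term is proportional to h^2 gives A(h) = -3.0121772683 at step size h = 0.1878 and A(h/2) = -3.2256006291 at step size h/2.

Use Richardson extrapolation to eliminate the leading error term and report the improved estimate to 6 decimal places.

-3.296742

r = 2: numerator weight 4, denominator 3.
2^2 × A(h/2) = -12.9024025164; minus A(h) gives -9.8902252481.
(4 × (-3.2256006291) − (-3.0121772683))/(4 − 1) = -3.2967417494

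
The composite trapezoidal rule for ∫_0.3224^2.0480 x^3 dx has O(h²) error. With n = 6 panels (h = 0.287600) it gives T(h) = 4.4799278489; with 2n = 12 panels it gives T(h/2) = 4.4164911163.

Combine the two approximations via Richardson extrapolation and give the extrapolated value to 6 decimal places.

Method order is 2; weight 2^2 = 4.
Weighted: 17.6659644652 − 4.4799278489 = 13.1860366163
Extrapolated: 13.1860366163 / 3 = 4.3953455388
Correction |R − A(h/2)| = 2.115e-02; gap |A(h/2) − A(h)| = 6.344e-02.

4.395346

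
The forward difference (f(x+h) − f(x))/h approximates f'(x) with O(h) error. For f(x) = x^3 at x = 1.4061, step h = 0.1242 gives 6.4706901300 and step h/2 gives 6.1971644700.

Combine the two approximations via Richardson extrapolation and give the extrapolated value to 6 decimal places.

r = 1: numerator weight 2, denominator 1.
Difference of the inputs: 6.1971644700 − 6.4706901300 = -0.2735256600
Correction (A(h/2) − A(h))/(2 − 1) = (-0.2735256600)/1 = -0.2735256600
R = A(h/2) + (A(h/2) − A(h))/1 = 6.1971644700 − 0.2735256600 = 5.9236388100

5.923639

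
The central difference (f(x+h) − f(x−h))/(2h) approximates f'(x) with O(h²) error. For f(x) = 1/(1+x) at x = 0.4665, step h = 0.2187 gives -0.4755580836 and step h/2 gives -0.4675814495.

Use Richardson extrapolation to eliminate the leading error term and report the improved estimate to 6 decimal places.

Order 2 gives 2^r = 4 and 2^r − 1 = 3.
4*(-0.4675814495) − (-0.4755580836) = -1.3947677144
(-1.3947677144) ÷ 3 = -0.4649225715

-0.464923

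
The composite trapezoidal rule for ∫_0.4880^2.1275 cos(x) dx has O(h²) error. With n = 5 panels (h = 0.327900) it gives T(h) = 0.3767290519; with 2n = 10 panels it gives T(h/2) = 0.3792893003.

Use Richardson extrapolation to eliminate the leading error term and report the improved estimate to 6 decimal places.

Leading term ∝ h^2; use weight 4 = 2^2.
Numerator 4×A(h/2) − A(h) = 4×0.3792893003 − 0.3767290519 = 1.1404281493
Divide by 2^2 − 1 = 3.
So the Richardson estimate is 0.3801427164.
Correction |R − A(h/2)| = 8.534e-04; gap |A(h/2) − A(h)| = 2.560e-03.

0.380143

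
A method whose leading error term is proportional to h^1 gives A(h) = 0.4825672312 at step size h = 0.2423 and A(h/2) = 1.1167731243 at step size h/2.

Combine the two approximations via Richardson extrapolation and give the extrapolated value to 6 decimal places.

1.750979

The method has order 1: 2^1 = 2.
Weighted: 2.2335462486 − 0.4825672312 = 1.7509790174
Divide by 2^1 − 1 = 1.
So the Richardson estimate is 1.7509790174.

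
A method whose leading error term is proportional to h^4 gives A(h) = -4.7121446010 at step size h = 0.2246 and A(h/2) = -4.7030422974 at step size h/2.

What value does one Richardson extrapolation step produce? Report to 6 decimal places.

r = 4, so 2^r = 16.
Weighted: (-75.2486767584) − (-4.7121446010) = -70.5365321574
Divide by 2^4 − 1 = 15.
So the Richardson estimate is -4.7024354772.

-4.702435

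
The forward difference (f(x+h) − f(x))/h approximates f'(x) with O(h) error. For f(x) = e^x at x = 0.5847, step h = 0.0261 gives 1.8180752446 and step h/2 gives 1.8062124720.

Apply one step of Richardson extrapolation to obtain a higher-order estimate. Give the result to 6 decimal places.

1.794350

r = 1, so 2^r = 2.
2*1.8062124720 = 3.6124249440; subtract 1.8180752446 → 1.7943496994
Divide by 2^1 − 1 = 1.
1.7943496994 ÷ 1 = 1.7943496994
Correction |R − A(h/2)| = 1.186e-02; gap |A(h/2) − A(h)| = 1.186e-02.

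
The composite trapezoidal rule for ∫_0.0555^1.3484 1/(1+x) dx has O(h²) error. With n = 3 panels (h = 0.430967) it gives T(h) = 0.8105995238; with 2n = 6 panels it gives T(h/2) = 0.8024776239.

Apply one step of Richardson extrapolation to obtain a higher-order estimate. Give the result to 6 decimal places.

r = 2, so 2^r = 4.
Difference of the inputs: 0.8024776239 − 0.8105995238 = -0.0081218999
Divide by 2^2 − 1 = 3: (-0.0081218999)/3 = -0.0027073000
R = 0.8024776239 − 0.0027073000 = 0.7997703239
Correction |R − A(h/2)| = 2.707e-03; gap |A(h/2) − A(h)| = 8.122e-03.

0.799770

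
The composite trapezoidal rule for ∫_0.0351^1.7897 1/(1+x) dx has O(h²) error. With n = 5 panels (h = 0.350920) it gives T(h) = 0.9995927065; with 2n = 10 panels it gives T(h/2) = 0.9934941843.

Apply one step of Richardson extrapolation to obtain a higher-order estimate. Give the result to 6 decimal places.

With r = 2 the leading error scales as h^2, so the weight is 2^2 = 4.
4 × 0.9934941843 − 0.9995927065 = 2.9743840307
Divide by 2^2 − 1 = 3.
R = 2.9743840307/3 = 0.9914613436
Correction |R − A(h/2)| = 2.033e-03; gap |A(h/2) − A(h)| = 6.099e-03.

0.991461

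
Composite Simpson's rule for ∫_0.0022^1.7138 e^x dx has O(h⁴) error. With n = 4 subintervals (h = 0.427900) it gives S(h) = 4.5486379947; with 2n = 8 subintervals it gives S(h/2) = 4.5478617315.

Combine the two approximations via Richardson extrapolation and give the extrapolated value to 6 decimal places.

r = 4, so 2^r = 16.
16×4.5478617315 = 72.7657877040; subtract 4.5486379947 → 68.2171497093
Divide by 2^4 − 1 = 15.
R = 68.2171497093/15 = 4.5478099806

4.547810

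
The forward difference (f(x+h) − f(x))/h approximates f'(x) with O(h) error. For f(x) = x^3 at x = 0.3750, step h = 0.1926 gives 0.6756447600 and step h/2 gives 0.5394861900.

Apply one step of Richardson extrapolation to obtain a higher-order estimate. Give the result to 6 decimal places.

r = 1: numerator weight 2, denominator 1.
Numerator 2×A(h/2) − A(h) = 2×0.5394861900 − 0.6756447600 = 0.4033276200
0.4033276200 ÷ 1 = 0.4033276200
Shift from A(h/2): −0.1361585700.

0.403328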